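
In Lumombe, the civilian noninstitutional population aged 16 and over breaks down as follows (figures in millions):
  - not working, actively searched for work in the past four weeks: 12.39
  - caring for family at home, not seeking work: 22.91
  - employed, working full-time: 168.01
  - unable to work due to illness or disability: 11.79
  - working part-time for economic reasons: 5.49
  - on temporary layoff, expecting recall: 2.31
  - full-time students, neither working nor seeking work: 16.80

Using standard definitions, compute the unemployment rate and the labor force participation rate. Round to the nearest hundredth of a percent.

Employed = 168.01 + 5.49 = 173.50 million (anyone who worked, including part-time for economic reasons, counts as employed).
Unemployed = 12.39 + 2.31 = 14.70 million (jobless and actively searching, or on temporary layoff).
Labor force = 173.50 + 14.70 = 188.20 million.
Not in labor force = 22.91 + 11.79 + 16.80 = 51.50 million (those not working and not actively searching are outside the labor force).
Civilian working-age population = 188.20 + 51.50 = 239.70 million.
Unemployment rate = 14.70 / 188.20 = 7.81%.
Labor force participation rate = 188.20 / 239.70 = 78.51%.

Unemployment rate ≈ 7.81%; labor force participation rate ≈ 78.51%.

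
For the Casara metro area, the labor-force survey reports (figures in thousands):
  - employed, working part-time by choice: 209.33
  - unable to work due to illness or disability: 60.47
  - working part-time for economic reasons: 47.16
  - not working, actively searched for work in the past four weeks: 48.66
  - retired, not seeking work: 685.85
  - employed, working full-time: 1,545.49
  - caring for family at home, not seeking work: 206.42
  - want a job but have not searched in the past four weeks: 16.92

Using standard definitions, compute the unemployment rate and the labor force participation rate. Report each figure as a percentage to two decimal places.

Employed = 209.33 + 47.16 + 1,545.49 = 1,801.98 thousand (anyone who worked, including part-time for economic reasons, counts as employed).
Unemployed = 48.66 thousand.
Labor force = 1,801.98 + 48.66 = 1,850.64 thousand.
Not in labor force = 60.47 + 685.85 + 206.42 + 16.92 = 969.66 thousand (those not working and not actively searching are outside the labor force — including those who want a job but have given up searching).
Civilian working-age population = 1,850.64 + 969.66 = 2,820.30 thousand.
Unemployment rate = 48.66 / 1,850.64 = 2.63%.
Labor force participation rate = 1,850.64 / 2,820.30 = 65.62%.

Unemployment rate ≈ 2.63%; labor force participation rate ≈ 65.62%.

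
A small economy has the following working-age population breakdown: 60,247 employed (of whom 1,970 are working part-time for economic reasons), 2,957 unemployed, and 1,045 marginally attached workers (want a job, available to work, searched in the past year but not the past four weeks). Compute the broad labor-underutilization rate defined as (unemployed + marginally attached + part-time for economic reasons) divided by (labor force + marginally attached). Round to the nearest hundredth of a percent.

Labor force = 60,247 + 2,957 = 63,204.
Numerator = 2,957 + 1,045 + 1,970 = 5,972.
Denominator = 63,204 + 1,045 = 64,249.
Broad rate = 5,972 / 64,249 = 9.30%.

Broad underutilization rate ≈ 9.30%.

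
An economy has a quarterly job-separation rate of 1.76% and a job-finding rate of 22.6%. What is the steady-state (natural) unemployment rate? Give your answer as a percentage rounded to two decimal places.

At steady state the flows balance: s·E = f·U, so U/(E+U) = s/(s+f).
u* = 1.76 / (1.76 + 22.6) = 1.76 / 24.36 = 7.22%.

Steady-state unemployment rate ≈ 7.22%.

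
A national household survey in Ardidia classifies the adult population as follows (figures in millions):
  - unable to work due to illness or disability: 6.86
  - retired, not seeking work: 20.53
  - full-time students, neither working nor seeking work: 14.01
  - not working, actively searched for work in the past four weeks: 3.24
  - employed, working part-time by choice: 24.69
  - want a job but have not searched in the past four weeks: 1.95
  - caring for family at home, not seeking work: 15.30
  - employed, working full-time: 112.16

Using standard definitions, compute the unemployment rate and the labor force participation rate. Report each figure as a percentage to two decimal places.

Unemployment rate ≈ 2.31%; labor force participation rate ≈ 70.49%.

Employed = 24.69 + 112.16 = 136.85 million.
Unemployed = 3.24 million.
Labor force = 136.85 + 3.24 = 140.09 million.
Not in labor force = 6.86 + 20.53 + 14.01 + 1.95 + 15.30 = 58.65 million (those not working and not actively searching are outside the labor force — including those who want a job but have given up searching).
Civilian working-age population = 140.09 + 58.65 = 198.74 million.
Unemployment rate = 3.24 / 140.09 = 2.31%.
Labor force participation rate = 140.09 / 198.74 = 70.49%.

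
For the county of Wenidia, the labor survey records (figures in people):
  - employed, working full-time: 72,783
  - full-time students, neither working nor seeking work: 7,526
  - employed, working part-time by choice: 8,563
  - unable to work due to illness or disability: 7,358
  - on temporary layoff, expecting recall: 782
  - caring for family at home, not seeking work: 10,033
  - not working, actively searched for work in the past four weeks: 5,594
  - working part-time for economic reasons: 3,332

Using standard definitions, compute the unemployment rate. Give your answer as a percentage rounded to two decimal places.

Employed = 72,783 + 8,563 + 3,332 = 84,678 (anyone who worked, including part-time for economic reasons, counts as employed).
Unemployed = 782 + 5,594 = 6,376 (jobless and actively searching, or on temporary layoff).
Labor force = 84,678 + 6,376 = 91,054.
Unemployment rate = 6,376 / 91,054 = 7.00%.

Unemployment rate ≈ 7.00%.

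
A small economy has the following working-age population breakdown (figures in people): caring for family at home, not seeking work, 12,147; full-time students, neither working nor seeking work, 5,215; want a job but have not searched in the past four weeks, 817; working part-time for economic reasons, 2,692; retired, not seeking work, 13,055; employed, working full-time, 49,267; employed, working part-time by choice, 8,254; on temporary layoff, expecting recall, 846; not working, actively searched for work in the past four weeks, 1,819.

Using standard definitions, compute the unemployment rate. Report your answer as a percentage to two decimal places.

Unemployment rate ≈ 4.24%.

Employed = 2,692 + 49,267 + 8,254 = 60,213 (anyone who worked, including part-time for economic reasons, counts as employed).
Unemployed = 846 + 1,819 = 2,665 (jobless and actively searching, or on temporary layoff).
Labor force = 60,213 + 2,665 = 62,878.
Unemployment rate = 2,665 / 62,878 = 4.24%.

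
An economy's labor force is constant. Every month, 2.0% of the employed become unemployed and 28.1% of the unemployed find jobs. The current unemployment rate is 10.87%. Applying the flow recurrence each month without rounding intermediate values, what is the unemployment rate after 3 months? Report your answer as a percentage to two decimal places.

Unemployment rate after three months ≈ 8.09%.

With a fixed labor force, u_{t+1} = u_t + s·(1−u_t) − f·u_t = u_t·(1−s−f) + s.
Here 1−s−f = 0.699 and s = 0.020.
u_1 = 0.108700 × 0.699 + 0.020 = 0.095981.
u_2 = 0.095981 × 0.699 + 0.020 = 0.087091.
u_3 = 0.087091 × 0.699 + 0.020 = 0.080877.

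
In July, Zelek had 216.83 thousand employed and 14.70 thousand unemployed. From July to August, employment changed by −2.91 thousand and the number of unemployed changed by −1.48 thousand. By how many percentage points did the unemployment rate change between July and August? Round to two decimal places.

July: labor force = 216.83 + 14.70 = 231.53; u = 14.70/231.53 = 6.35%.
August: labor force = 213.92 + 13.22 = 227.14; u = 13.22/227.14 = 5.82%.
Change = 5.82% − 6.35% = −0.53 pp.

The unemployment rate changed by −0.53 percentage points.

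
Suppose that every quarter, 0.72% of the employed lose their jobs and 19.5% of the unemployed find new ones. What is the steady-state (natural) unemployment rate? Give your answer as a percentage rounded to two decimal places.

Steady-state unemployment rate ≈ 3.56%.

At steady state the flows balance: s·E = f·U, so U/(E+U) = s/(s+f).
u* = 0.72 / (0.72 + 19.5) = 0.72 / 20.22 = 3.56%.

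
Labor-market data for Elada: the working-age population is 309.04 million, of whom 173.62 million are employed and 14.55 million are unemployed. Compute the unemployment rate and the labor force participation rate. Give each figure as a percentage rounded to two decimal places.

Unemployment rate ≈ 7.73%; labor force participation rate ≈ 60.89%.

Labor force = employed + unemployed = 173.62 + 14.55 = 188.17 million.
Unemployment rate = 14.55 / 188.17 = 7.73%.
Labor force participation rate = 188.17 / 309.04 = 60.89%.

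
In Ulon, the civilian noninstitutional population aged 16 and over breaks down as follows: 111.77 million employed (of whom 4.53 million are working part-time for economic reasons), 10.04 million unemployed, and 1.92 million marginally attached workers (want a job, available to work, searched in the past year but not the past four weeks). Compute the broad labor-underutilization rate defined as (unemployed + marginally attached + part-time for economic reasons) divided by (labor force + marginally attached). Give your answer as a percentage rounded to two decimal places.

Broad underutilization rate ≈ 13.33%.

Labor force = 111.77 + 10.04 = 121.81 million.
Numerator = 10.04 + 1.92 + 4.53 = 16.49 million.
Denominator = 121.81 + 1.92 = 123.73 million.
Broad rate = 16.49 / 123.73 = 13.33%.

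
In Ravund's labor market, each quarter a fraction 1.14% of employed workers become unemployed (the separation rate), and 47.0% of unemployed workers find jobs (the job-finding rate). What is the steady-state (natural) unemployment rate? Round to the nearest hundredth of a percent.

Steady-state unemployment rate ≈ 2.37%.

At steady state the flows balance: s·E = f·U, so U/(E+U) = s/(s+f).
u* = 1.14 / (1.14 + 47.0) = 1.14 / 48.14 = 2.37%.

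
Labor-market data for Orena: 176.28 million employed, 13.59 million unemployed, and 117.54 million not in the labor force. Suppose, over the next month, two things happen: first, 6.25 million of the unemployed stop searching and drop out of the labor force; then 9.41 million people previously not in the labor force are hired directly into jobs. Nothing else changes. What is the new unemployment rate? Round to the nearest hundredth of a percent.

Initially, labor force = 176.28 + 13.59 = 189.87 million, so u = 13.59/189.87 = 7.16%.
After the first change, unemployed and labor force both fall by 6.25 → E = 176.28, U = 7.34, labor force = 183.62 million.
After the second change, employed and labor force both rise by 9.41; unemployed unchanged → E = 185.69, U = 7.34, labor force = 193.03 million.
New unemployment rate = 7.34 / 193.03 = 3.80%.

New unemployment rate ≈ 3.80%.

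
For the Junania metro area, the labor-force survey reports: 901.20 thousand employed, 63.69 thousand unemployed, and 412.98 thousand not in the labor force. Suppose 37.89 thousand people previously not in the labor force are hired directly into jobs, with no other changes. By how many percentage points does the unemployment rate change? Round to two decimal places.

The unemployment rate changes by −0.25 percentage points.

Initially, labor force = 901.20 + 63.69 = 964.89 thousand, so u = 63.69/964.89 = 6.60%.
After the change, employed and labor force both rise by 37.89; unemployed unchanged → E = 939.09, U = 63.69, labor force = 1,002.78 thousand.
New unemployment rate = 63.69 / 1,002.78 = 6.35%.
Change = 6.35% − 6.60% = −0.25 percentage points.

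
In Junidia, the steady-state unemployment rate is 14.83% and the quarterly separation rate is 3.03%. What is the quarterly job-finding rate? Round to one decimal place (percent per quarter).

From u* = s/(s+f): f = s·(1−u)/u.
f = 3.03 × (1 − 0.1483) / 0.1483 = 2.5807 / 0.1483 ≈ 17.4% per quarter.

Job-finding rate ≈ 17.4% per quarter.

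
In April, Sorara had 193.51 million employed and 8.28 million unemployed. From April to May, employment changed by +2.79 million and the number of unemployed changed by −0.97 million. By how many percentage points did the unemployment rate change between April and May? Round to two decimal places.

April: labor force = 193.51 + 8.28 = 201.79; u = 8.28/201.79 = 4.10%.
May: labor force = 196.30 + 7.31 = 203.61; u = 7.31/203.61 = 3.59%.
Change = 3.59% − 4.10% = −0.51 pp.

The unemployment rate changed by −0.51 percentage points.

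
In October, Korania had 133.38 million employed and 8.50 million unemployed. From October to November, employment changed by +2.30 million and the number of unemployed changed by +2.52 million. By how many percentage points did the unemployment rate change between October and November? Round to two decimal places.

October: labor force = 133.38 + 8.50 = 141.88; u = 8.50/141.88 = 5.99%.
November: labor force = 135.68 + 11.02 = 146.70; u = 11.02/146.70 = 7.51%.
Change = 7.51% − 5.99% = +1.52 pp.

The unemployment rate changed by +1.52 percentage points.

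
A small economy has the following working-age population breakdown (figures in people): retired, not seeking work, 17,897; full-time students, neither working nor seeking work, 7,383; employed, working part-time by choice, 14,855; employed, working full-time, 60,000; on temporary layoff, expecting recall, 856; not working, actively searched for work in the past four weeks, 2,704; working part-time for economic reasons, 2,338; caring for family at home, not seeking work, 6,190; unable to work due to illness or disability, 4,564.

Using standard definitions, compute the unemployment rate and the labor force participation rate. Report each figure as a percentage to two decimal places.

Employed = 14,855 + 60,000 + 2,338 = 77,193 (anyone who worked, including part-time for economic reasons, counts as employed).
Unemployed = 856 + 2,704 = 3,560 (jobless and actively searching, or on temporary layoff).
Labor force = 77,193 + 3,560 = 80,753.
Not in labor force = 17,897 + 7,383 + 6,190 + 4,564 = 36,034 (those not working and not actively searching are outside the labor force).
Civilian working-age population = 80,753 + 36,034 = 116,787.
Unemployment rate = 3,560 / 80,753 = 4.41%.
Labor force participation rate = 80,753 / 116,787 = 69.15%.

Unemployment rate ≈ 4.41%; labor force participation rate ≈ 69.15%.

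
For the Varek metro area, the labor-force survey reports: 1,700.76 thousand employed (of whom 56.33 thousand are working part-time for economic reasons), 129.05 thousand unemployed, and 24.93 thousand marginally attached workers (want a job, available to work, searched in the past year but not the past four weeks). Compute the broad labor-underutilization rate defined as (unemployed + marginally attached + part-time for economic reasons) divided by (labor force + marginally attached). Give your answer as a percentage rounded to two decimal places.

Broad underutilization rate ≈ 11.34%.

Labor force = 1,700.76 + 129.05 = 1,829.81 thousand.
Numerator = 129.05 + 24.93 + 56.33 = 210.31 thousand.
Denominator = 1,829.81 + 24.93 = 1,854.74 thousand.
Broad rate = 210.31 / 1,854.74 = 11.34%.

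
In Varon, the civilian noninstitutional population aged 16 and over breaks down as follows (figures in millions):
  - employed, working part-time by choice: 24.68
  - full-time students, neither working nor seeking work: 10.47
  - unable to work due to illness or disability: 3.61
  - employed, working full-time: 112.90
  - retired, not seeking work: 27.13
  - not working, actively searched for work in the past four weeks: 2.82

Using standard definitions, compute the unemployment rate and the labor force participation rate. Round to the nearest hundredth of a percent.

Unemployment rate ≈ 2.01%; labor force participation rate ≈ 77.31%.

Employed = 24.68 + 112.90 = 137.58 million.
Unemployed = 2.82 million.
Labor force = 137.58 + 2.82 = 140.40 million.
Not in labor force = 10.47 + 3.61 + 27.13 = 41.21 million (those not working and not actively searching are outside the labor force).
Civilian working-age population = 140.40 + 41.21 = 181.61 million.
Unemployment rate = 2.82 / 140.40 = 2.01%.
Labor force participation rate = 140.40 / 181.61 = 77.31%.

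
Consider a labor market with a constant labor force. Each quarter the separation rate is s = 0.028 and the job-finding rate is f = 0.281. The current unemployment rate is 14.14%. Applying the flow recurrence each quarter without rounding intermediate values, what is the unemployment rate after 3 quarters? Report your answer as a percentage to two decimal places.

With a fixed labor force, u_{t+1} = u_t + s·(1−u_t) − f·u_t = u_t·(1−s−f) + s.
Here 1−s−f = 0.691 and s = 0.028.
u_1 = 0.141400 × 0.691 + 0.028 = 0.125707.
u_2 = 0.125707 × 0.691 + 0.028 = 0.114864.
u_3 = 0.114864 × 0.691 + 0.028 = 0.107371.

Unemployment rate after three quarters ≈ 10.74%.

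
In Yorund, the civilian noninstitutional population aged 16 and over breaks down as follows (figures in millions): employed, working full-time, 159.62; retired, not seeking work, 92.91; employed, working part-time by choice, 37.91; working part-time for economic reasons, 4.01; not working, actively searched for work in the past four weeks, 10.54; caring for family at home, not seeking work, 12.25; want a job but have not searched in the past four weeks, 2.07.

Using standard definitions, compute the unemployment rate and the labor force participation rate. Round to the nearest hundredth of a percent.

Unemployment rate ≈ 4.97%; labor force participation rate ≈ 66.42%.

Employed = 159.62 + 37.91 + 4.01 = 201.54 million (anyone who worked, including part-time for economic reasons, counts as employed).
Unemployed = 10.54 million.
Labor force = 201.54 + 10.54 = 212.08 million.
Not in labor force = 92.91 + 12.25 + 2.07 = 107.23 million (those not working and not actively searching are outside the labor force — including those who want a job but have given up searching).
Civilian working-age population = 212.08 + 107.23 = 319.31 million.
Unemployment rate = 10.54 / 212.08 = 4.97%.
Labor force participation rate = 212.08 / 319.31 = 66.42%.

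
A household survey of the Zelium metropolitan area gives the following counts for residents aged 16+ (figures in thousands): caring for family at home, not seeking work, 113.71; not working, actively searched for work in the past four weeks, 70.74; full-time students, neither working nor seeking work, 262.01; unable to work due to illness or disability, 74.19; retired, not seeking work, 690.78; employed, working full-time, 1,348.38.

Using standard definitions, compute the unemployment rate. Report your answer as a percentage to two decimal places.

Unemployment rate ≈ 4.98%.

Employed = 1,348.38 thousand.
Unemployed = 70.74 thousand.
Labor force = 1,348.38 + 70.74 = 1,419.12 thousand.
Unemployment rate = 70.74 / 1,419.12 = 4.98%.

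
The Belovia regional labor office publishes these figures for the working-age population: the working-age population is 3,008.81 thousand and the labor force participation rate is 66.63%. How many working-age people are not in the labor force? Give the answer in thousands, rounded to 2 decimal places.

Share not in the labor force = 1 − 0.6663 = 0.3337.
Not in labor force = 0.3337 × 3,008.81 ≈ 1,004.04 thousand.

About 1,004.04 thousand are not in the labor force.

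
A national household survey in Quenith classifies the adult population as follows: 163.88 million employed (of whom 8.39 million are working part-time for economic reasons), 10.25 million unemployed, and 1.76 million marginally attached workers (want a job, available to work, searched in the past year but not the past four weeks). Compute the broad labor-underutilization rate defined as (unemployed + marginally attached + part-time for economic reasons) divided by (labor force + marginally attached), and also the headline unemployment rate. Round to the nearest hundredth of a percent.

Labor force = 163.88 + 10.25 = 174.13 million.
Numerator = 10.25 + 1.76 + 8.39 = 20.40 million.
Denominator = 174.13 + 1.76 = 175.89 million.
Broad rate = 20.40 / 175.89 = 11.60%.
Headline unemployment rate = 10.25 / 174.13 = 5.89%.

Broad underutilization rate ≈ 11.60%; headline unemployment rate ≈ 5.89%.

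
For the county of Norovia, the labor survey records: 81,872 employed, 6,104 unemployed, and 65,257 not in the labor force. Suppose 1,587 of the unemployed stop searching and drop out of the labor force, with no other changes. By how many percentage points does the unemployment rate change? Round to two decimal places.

Initially, labor force = 81,872 + 6,104 = 87,976, so u = 6,104/87,976 = 6.94%.
After the change, unemployed and labor force both fall by 1,587 → E = 81,872, U = 4,517, labor force = 86,389.
New unemployment rate = 4,517 / 86,389 = 5.23%.
Change = 5.23% − 6.94% = −1.71 percentage points.

The unemployment rate changes by −1.71 percentage points.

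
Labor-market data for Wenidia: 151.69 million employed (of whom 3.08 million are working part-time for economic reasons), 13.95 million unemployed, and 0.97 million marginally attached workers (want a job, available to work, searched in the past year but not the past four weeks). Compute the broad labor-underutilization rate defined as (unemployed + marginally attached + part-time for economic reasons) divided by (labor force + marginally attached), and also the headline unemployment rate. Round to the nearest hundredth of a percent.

Labor force = 151.69 + 13.95 = 165.64 million.
Numerator = 13.95 + 0.97 + 3.08 = 18.00 million.
Denominator = 165.64 + 0.97 = 166.61 million.
Broad rate = 18.00 / 166.61 = 10.80%.
Headline unemployment rate = 13.95 / 165.64 = 8.42%.

Broad underutilization rate ≈ 10.80%; headline unemployment rate ≈ 8.42%.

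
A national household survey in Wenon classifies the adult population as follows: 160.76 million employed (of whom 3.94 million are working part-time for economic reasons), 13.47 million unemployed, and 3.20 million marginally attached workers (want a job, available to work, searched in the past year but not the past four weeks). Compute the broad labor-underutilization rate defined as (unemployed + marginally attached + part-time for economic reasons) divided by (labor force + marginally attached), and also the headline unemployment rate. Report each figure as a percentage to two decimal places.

Broad underutilization rate ≈ 11.62%; headline unemployment rate ≈ 7.73%.

Labor force = 160.76 + 13.47 = 174.23 million.
Numerator = 13.47 + 3.20 + 3.94 = 20.61 million.
Denominator = 174.23 + 3.20 = 177.43 million.
Broad rate = 20.61 / 177.43 = 11.62%.
Headline unemployment rate = 13.47 / 174.23 = 7.73%.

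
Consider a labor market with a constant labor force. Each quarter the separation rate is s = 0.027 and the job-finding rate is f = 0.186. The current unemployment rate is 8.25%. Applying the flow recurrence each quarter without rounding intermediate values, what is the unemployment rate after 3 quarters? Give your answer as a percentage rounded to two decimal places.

With a fixed labor force, u_{t+1} = u_t + s·(1−u_t) − f·u_t = u_t·(1−s−f) + s.
Here 1−s−f = 0.787 and s = 0.027.
u_1 = 0.082500 × 0.787 + 0.027 = 0.091927.
u_2 = 0.091927 × 0.787 + 0.027 = 0.099347.
u_3 = 0.099347 × 0.787 + 0.027 = 0.105186.

Unemployment rate after three quarters ≈ 10.52%.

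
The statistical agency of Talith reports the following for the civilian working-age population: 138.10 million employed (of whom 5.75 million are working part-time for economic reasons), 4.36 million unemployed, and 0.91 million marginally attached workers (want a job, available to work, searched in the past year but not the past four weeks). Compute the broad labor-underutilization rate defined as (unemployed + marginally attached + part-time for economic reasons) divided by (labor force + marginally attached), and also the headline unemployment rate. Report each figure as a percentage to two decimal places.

Broad underutilization rate ≈ 7.69%; headline unemployment rate ≈ 3.06%.

Labor force = 138.10 + 4.36 = 142.46 million.
Numerator = 4.36 + 0.91 + 5.75 = 11.02 million.
Denominator = 142.46 + 0.91 = 143.37 million.
Broad rate = 11.02 / 143.37 = 7.69%.
Headline unemployment rate = 4.36 / 142.46 = 3.06%.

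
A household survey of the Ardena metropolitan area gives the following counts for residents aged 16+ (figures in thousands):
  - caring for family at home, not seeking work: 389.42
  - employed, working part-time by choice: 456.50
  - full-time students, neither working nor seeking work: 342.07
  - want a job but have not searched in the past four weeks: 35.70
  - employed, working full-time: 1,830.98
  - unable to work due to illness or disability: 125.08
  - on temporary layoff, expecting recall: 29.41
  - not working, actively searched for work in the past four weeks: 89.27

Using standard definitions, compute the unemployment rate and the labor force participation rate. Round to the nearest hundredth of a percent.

Unemployment rate ≈ 4.93%; labor force participation rate ≈ 72.95%.

Employed = 456.50 + 1,830.98 = 2,287.48 thousand.
Unemployed = 29.41 + 89.27 = 118.68 thousand (jobless and actively searching, or on temporary layoff).
Labor force = 2,287.48 + 118.68 = 2,406.16 thousand.
Not in labor force = 389.42 + 342.07 + 35.70 + 125.08 = 892.27 thousand (those not working and not actively searching are outside the labor force — including those who want a job but have given up searching).
Civilian working-age population = 2,406.16 + 892.27 = 3,298.43 thousand.
Unemployment rate = 118.68 / 2,406.16 = 4.93%.
Labor force participation rate = 2,406.16 / 3,298.43 = 72.95%.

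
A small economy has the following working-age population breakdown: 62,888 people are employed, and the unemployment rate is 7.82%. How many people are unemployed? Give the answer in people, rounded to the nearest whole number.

Let U be the number unemployed. The labor force is E + U, and U/(E+U) = 0.0782.
So U = 0.0782 × 62,888 / (1 − 0.0782) = 4917.84 / 0.9218 ≈ 5,335.

About 5,335 are unemployed.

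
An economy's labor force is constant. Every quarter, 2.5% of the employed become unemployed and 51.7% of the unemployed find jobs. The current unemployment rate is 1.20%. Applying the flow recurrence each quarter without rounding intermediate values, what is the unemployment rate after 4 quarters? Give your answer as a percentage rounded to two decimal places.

Unemployment rate after four quarters ≈ 4.46%.

With a fixed labor force, u_{t+1} = u_t + s·(1−u_t) − f·u_t = u_t·(1−s−f) + s.
Here 1−s−f = 0.458 and s = 0.025.
u_1 = 0.012000 × 0.458 + 0.025 = 0.030496.
u_2 = 0.030496 × 0.458 + 0.025 = 0.038967.
u_3 = 0.038967 × 0.458 + 0.025 = 0.042847.
u_4 = 0.042847 × 0.458 + 0.025 = 0.044624.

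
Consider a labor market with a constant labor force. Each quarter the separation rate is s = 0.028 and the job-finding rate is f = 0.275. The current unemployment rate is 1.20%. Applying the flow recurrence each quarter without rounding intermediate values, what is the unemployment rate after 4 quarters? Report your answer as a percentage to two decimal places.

With a fixed labor force, u_{t+1} = u_t + s·(1−u_t) − f·u_t = u_t·(1−s−f) + s.
Here 1−s−f = 0.697 and s = 0.028.
u_1 = 0.012000 × 0.697 + 0.028 = 0.036364.
u_2 = 0.036364 × 0.697 + 0.028 = 0.053346.
u_3 = 0.053346 × 0.697 + 0.028 = 0.065182.
u_4 = 0.065182 × 0.697 + 0.028 = 0.073432.

Unemployment rate after four quarters ≈ 7.34%.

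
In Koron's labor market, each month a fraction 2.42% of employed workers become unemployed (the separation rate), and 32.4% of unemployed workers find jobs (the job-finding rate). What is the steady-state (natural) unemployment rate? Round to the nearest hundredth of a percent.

Steady-state unemployment rate ≈ 6.95%.

At steady state the flows balance: s·E = f·U, so U/(E+U) = s/(s+f).
u* = 2.42 / (2.42 + 32.4) = 2.42 / 34.82 = 6.95%.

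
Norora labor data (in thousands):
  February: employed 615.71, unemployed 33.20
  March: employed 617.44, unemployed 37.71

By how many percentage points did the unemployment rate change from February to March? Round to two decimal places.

The unemployment rate changed by +0.64 percentage points.

February: labor force = 615.71 + 33.20 = 648.91; u = 33.20/648.91 = 5.12%.
March: labor force = 617.44 + 37.71 = 655.15; u = 37.71/655.15 = 5.76%.
Change = 5.76% − 5.12% = +0.64 pp.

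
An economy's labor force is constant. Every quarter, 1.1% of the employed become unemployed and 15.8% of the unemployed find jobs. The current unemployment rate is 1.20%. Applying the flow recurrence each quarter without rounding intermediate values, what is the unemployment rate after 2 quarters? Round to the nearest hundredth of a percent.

With a fixed labor force, u_{t+1} = u_t + s·(1−u_t) − f·u_t = u_t·(1−s−f) + s.
Here 1−s−f = 0.831 and s = 0.011.
u_1 = 0.012000 × 0.831 + 0.011 = 0.020972.
u_2 = 0.020972 × 0.831 + 0.011 = 0.028428.

Unemployment rate after two quarters ≈ 2.84%.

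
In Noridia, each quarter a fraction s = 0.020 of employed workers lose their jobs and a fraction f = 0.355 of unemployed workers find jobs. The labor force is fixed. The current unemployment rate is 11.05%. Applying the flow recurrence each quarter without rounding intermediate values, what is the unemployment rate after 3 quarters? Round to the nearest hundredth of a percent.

Unemployment rate after three quarters ≈ 6.73%.

With a fixed labor force, u_{t+1} = u_t + s·(1−u_t) − f·u_t = u_t·(1−s−f) + s.
Here 1−s−f = 0.625 and s = 0.020.
u_1 = 0.110500 × 0.625 + 0.020 = 0.089063.
u_2 = 0.089063 × 0.625 + 0.020 = 0.075664.
u_3 = 0.075664 × 0.625 + 0.020 = 0.067290.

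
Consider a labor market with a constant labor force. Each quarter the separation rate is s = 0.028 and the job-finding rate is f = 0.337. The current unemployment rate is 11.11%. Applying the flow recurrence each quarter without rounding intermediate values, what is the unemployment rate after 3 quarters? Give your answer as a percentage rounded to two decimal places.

With a fixed labor force, u_{t+1} = u_t + s·(1−u_t) − f·u_t = u_t·(1−s−f) + s.
Here 1−s−f = 0.635 and s = 0.028.
u_1 = 0.111100 × 0.635 + 0.028 = 0.098548.
u_2 = 0.098548 × 0.635 + 0.028 = 0.090578.
u_3 = 0.090578 × 0.635 + 0.028 = 0.085517.

Unemployment rate after three quarters ≈ 8.55%.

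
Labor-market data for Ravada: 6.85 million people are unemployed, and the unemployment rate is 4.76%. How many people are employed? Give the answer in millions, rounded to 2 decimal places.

About 137.06 million are employed.

Labor force = U / u = 6.85 / 0.0476 ≈ 143.91 million.
Employed = labor force − unemployed = 143.91 − 6.85 = 137.06 million.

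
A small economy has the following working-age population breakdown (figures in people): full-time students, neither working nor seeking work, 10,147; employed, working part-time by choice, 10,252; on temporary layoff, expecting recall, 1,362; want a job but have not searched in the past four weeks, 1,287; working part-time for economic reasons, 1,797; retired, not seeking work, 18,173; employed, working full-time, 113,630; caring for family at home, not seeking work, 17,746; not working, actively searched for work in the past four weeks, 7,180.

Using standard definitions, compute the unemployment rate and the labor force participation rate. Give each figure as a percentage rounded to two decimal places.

Employed = 10,252 + 1,797 + 113,630 = 125,679 (anyone who worked, including part-time for economic reasons, counts as employed).
Unemployed = 1,362 + 7,180 = 8,542 (jobless and actively searching, or on temporary layoff).
Labor force = 125,679 + 8,542 = 134,221.
Not in labor force = 10,147 + 1,287 + 18,173 + 17,746 = 47,353 (those not working and not actively searching are outside the labor force — including those who want a job but have given up searching).
Civilian working-age population = 134,221 + 47,353 = 181,574.
Unemployment rate = 8,542 / 134,221 = 6.36%.
Labor force participation rate = 134,221 / 181,574 = 73.92%.

Unemployment rate ≈ 6.36%; labor force participation rate ≈ 73.92%.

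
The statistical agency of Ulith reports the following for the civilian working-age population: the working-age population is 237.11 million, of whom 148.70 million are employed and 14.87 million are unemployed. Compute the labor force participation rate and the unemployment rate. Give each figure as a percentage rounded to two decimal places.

Labor force participation rate ≈ 68.98%; unemployment rate ≈ 9.09%.

Labor force = employed + unemployed = 148.70 + 14.87 = 163.57 million.
Unemployment rate = 14.87 / 163.57 = 9.09%.
Labor force participation rate = 163.57 / 237.11 = 68.98%.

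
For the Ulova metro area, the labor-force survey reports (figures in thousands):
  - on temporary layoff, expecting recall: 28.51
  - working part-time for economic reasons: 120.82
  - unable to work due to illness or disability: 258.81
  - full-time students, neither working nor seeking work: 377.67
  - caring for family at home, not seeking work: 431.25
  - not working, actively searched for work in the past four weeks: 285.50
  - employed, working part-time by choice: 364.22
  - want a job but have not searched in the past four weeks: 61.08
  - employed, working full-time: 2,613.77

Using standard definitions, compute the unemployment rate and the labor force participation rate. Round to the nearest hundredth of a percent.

Employed = 120.82 + 364.22 + 2,613.77 = 3,098.81 thousand (anyone who worked, including part-time for economic reasons, counts as employed).
Unemployed = 28.51 + 285.50 = 314.01 thousand (jobless and actively searching, or on temporary layoff).
Labor force = 3,098.81 + 314.01 = 3,412.82 thousand.
Not in labor force = 258.81 + 377.67 + 431.25 + 61.08 = 1,128.81 thousand (those not working and not actively searching are outside the labor force — including those who want a job but have given up searching).
Civilian working-age population = 3,412.82 + 1,128.81 = 4,541.63 thousand.
Unemployment rate = 314.01 / 3,412.82 = 9.20%.
Labor force participation rate = 3,412.82 / 4,541.63 = 75.15%.

Unemployment rate ≈ 9.20%; labor force participation rate ≈ 75.15%.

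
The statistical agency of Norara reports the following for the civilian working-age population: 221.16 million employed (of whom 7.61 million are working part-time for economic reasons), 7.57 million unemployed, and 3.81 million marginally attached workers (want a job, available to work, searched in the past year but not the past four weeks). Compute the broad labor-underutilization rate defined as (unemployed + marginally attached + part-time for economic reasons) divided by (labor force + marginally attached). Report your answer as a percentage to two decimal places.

Labor force = 221.16 + 7.57 = 228.73 million.
Numerator = 7.57 + 3.81 + 7.61 = 18.99 million.
Denominator = 228.73 + 3.81 = 232.54 million.
Broad rate = 18.99 / 232.54 = 8.17%.

Broad underutilization rate ≈ 8.17%.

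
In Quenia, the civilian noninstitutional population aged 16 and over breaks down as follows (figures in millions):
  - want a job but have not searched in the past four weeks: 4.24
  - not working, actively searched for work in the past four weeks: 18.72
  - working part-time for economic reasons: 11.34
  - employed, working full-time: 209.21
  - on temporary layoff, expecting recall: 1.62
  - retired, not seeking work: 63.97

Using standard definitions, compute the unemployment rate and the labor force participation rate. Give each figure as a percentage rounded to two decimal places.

Employed = 11.34 + 209.21 = 220.55 million (anyone who worked, including part-time for economic reasons, counts as employed).
Unemployed = 18.72 + 1.62 = 20.34 million (jobless and actively searching, or on temporary layoff).
Labor force = 220.55 + 20.34 = 240.89 million.
Not in labor force = 4.24 + 63.97 = 68.21 million (those not working and not actively searching are outside the labor force — including those who want a job but have given up searching).
Civilian working-age population = 240.89 + 68.21 = 309.10 million.
Unemployment rate = 20.34 / 240.89 = 8.44%.
Labor force participation rate = 240.89 / 309.10 = 77.93%.

Unemployment rate ≈ 8.44%; labor force participation rate ≈ 77.93%.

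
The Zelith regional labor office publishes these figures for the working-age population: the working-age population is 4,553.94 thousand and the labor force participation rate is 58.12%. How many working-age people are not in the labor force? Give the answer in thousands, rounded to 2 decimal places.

About 1,907.19 thousand are not in the labor force.

Share not in the labor force = 1 − 0.5812 = 0.4188.
Not in labor force = 0.4188 × 4,553.94 ≈ 1,907.19 thousand.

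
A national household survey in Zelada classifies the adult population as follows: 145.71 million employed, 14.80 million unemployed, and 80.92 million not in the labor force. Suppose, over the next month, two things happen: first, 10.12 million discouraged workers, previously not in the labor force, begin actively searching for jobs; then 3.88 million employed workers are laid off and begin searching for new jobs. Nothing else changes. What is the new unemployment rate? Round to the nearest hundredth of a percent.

New unemployment rate ≈ 16.88%.

Initially, labor force = 145.71 + 14.80 = 160.51 million, so u = 14.80/160.51 = 9.22%.
After the first change, unemployed and labor force both rise by 10.12 → E = 145.71, U = 24.92, labor force = 170.63 million.
After the second change, employed falls and unemployed rises by 3.88; labor force unchanged → E = 141.83, U = 28.80, labor force = 170.63 million.
New unemployment rate = 28.80 / 170.63 = 16.88%.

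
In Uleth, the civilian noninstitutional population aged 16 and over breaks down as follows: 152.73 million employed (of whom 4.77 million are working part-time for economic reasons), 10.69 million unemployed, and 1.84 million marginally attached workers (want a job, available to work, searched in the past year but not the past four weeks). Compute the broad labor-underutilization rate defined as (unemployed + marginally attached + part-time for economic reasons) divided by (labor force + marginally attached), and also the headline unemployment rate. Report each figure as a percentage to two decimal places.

Labor force = 152.73 + 10.69 = 163.42 million.
Numerator = 10.69 + 1.84 + 4.77 = 17.30 million.
Denominator = 163.42 + 1.84 = 165.26 million.
Broad rate = 17.30 / 165.26 = 10.47%.
Headline unemployment rate = 10.69 / 163.42 = 6.54%.

Broad underutilization rate ≈ 10.47%; headline unemployment rate ≈ 6.54%.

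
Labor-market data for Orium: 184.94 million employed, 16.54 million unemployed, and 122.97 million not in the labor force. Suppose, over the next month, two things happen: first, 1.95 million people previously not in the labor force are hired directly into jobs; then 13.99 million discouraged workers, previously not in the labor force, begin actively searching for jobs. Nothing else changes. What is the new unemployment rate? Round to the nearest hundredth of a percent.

Initially, labor force = 184.94 + 16.54 = 201.48 million, so u = 16.54/201.48 = 8.21%.
After the first change, employed and labor force both rise by 1.95; unemployed unchanged → E = 186.89, U = 16.54, labor force = 203.43 million.
After the second change, unemployed and labor force both rise by 13.99 → E = 186.89, U = 30.53, labor force = 217.42 million.
New unemployment rate = 30.53 / 217.42 = 14.04%.

New unemployment rate ≈ 14.04%.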